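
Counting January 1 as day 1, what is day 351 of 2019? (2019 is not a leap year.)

January has 31 days (351 − 31 = 320 remain).
February has 28 days (320 − 28 = 292 remain).
March has 31 days (292 − 31 = 261 remain).
April has 30 days (261 − 30 = 231 remain).
May has 31 days (231 − 31 = 200 remain).
June has 30 days (200 − 30 = 170 remain).
July has 31 days (170 − 31 = 139 remain).
August has 31 days (139 − 31 = 108 remain).
September has 30 days (108 − 30 = 78 remain).
October has 31 days (78 − 31 = 47 remain).
November has 30 days (47 − 30 = 17 remain).
17 into December → December 17.

December 17, 2019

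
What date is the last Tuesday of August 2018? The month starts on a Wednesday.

August 2018 begins on a Wednesday, so the first Tuesday is August 7 (6 days later).
August 2018 has 31 days. Adding weeks: 7, 14, 21, 28 — the last one ≤ 31 is the 28th.

28 August 2018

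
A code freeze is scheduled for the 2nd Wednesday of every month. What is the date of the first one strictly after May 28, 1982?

May 1982 starts on a Saturday; its first Wednesday is the 5th, so the 2nd Wednesday is the 12th — May 12, 1982.
That is not after May 28, 1982, so look at June 1982.
June 1982 starts on a Tuesday; its first Wednesday is the 2nd, so the 2nd Wednesday is the 9th — June 9, 1982.

June 9, 1982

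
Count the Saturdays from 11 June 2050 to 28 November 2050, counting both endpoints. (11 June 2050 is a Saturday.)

11 June 2050 is a Saturday; the first Saturday on or after it is 11 June 2050.
From 11 June 2050 to 28 November 2050: 19 + 31 + 31 + 30 + 31 + 28 = 170 days (rest of June, July, August, September, October, November).
170 ÷ 7 = 24 full weeks with remainder 2, so 24 more Saturdays after the first → 25.

25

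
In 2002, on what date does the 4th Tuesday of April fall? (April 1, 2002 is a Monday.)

April 2002 begins on a Monday, so the first Tuesday is April 2 (1 day later).
The 4th Tuesday is 3 weeks later: 2 + 21 = 23.

23 April 2002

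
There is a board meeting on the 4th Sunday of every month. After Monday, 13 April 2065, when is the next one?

26 April 2065

April 2065 starts on a Wednesday; its first Sunday is the 5th, so the 4th Sunday is the 26th — 26 April 2065.
26 April 2065 is after 13 April 2065, so that is the next one.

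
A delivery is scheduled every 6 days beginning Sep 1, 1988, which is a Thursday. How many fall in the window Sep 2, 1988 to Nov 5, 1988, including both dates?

Occurrences land 6·i days after Sep 1, 1988 for i = 0, 1, 2, …
Sep 2, 1988 is 1 day after the start; 1 ÷ 6 = 0 remainder 1; since the remainder is 1, round up to i = 1. First occurrence in the window: #2 on Sep 7, 1988 (1×6 = 6 days in).
Nov 5, 1988 is 65 days after the start; 65 ÷ 6 = 10 remainder 5. Last occurrence in the window: #11 on Oct 31, 1988.
Occurrences #2 through #11: 10 in total.

10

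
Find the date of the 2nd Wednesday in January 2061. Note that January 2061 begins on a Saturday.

January 2061 begins on a Saturday, so the first Wednesday is January 5 (4 days later).
The 2nd Wednesday is 1 weeks later: 5 + 7 = 12.

12 January 2061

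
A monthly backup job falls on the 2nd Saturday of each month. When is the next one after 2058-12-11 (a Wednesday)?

2058-12-14

December 2058 starts on a Sunday; its first Saturday is the 7th, so the 2nd Saturday is the 14th — 2058-12-14.
2058-12-14 is after 2058-12-11, so that is the next one.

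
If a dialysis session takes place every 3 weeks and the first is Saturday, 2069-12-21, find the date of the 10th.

2070-06-28

The 10th occurrence is 9 intervals after the first: 9 × 21 = 189 days after 2069-12-21.
December has 31 days — 10 days to the end of December leaves 179.
January has 31 days (148 left).
February has 28 days (120 left).
March has 31 days (89 left).
April has 30 days (59 left).
May has 31 days (28 left).
28 days into June → 2070-06-28.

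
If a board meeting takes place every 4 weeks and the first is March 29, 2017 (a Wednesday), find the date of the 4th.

The 4th occurrence is 3 intervals after the first: 3 × 28 = 84 days after March 29, 2017.
March has 31 days — 2 days to the end of March leaves 82.
April has 30 days (52 left).
May has 31 days (21 left).
21 days into June → June 21, 2017.

June 21, 2017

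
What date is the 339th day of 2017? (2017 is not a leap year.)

5 December 2017

January has 31 days (339 − 31 = 308 remain).
February has 28 days (308 − 28 = 280 remain).
March has 31 days (280 − 31 = 249 remain).
April has 30 days (249 − 30 = 219 remain).
May has 31 days (219 − 31 = 188 remain).
June has 30 days (188 − 30 = 158 remain).
July has 31 days (158 − 31 = 127 remain).
August has 31 days (127 − 31 = 96 remain).
September has 30 days (96 − 30 = 66 remain).
October has 31 days (66 − 31 = 35 remain).
November has 30 days (35 − 30 = 5 remain).
5 into December → December 5.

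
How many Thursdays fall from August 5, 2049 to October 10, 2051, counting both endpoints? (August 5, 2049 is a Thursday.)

114

August 5, 2049 is a Thursday; the first Thursday on or after it is August 5, 2049.
From August 5, 2049 to October 10, 2051: 148 + 365 + 283 = 796 days (rest of 2049, 2050, to October 10, 2051 in 2051).
796 ÷ 7 = 113 full weeks with remainder 5, so 113 more Thursdays after the first → 114.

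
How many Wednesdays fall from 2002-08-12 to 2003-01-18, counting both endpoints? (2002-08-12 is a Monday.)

23

2002-08-12 is a Monday; the first Wednesday on or after it is 2002-08-14 (2 days later).
From 2002-08-14 to 2003-01-18: 17 + 30 + 31 + 30 + 31 + 18 = 157 days (rest of August, September, October, November, December, January).
157 ÷ 7 = 22 full weeks with remainder 3, so 22 more Wednesdays after the first → 23.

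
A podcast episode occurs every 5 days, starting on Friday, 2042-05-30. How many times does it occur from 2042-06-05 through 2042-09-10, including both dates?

19

Occurrences land 5·i days after 2042-05-30 for i = 0, 1, 2, …
2042-06-05 is 6 days after the start; 6 ÷ 5 = 1 remainder 1; since the remainder is 1, round up to i = 2. First occurrence in the window: #3 on 2042-06-09 (2×5 = 10 days in).
2042-09-10 is 103 days after the start; 103 ÷ 5 = 20 remainder 3. Last occurrence in the window: #21 on 2042-09-07.
Occurrences #3 through #21: 19 in total.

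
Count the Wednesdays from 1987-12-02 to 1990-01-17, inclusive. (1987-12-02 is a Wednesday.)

1987-12-02 is a Wednesday; the first Wednesday on or after it is 1987-12-02.
From 1987-12-02 to 1990-01-17: 29 + 366 + 365 + 17 = 777 days (rest of 1987, 1988, 1989, to 1990-01-17 in 1990).
777 ÷ 7 = 111 full weeks with remainder 0, so 111 more Wednesdays after the first → 112.

112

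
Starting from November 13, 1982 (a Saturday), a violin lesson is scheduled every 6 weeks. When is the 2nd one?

The 2nd occurrence is 1 interval after the first: 1 × 42 = 42 days after November 13, 1982.
November has 30 days — 17 days to the end of November leaves 25.
25 days into December → December 25, 1982.

December 25, 1982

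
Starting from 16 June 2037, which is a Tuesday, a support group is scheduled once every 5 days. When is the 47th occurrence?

1 February 2038

The 47th occurrence is 46 intervals after the first: 46 × 5 = 230 days after 16 June 2037.
June has 30 days — 14 days to the end of June leaves 216.
July has 31 days (185 left).
August has 31 days (154 left).
September has 30 days (124 left).
October has 31 days (93 left).
November has 30 days (63 left).
December has 31 days (32 left).
January has 31 days (1 left).
1 day into February → 1 February 2038.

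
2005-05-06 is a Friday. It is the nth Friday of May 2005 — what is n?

1st

Day 6 falls in week ⌈6/7⌉ of the month.
Days 1–7 hold the 1st Friday, 8–14 the 2nd, 15–21 the 3rd, 22–28 the 4th, 29–31 the 5th.
6 is in the range for the 1st.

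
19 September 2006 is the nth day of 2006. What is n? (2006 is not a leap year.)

Days in months before September: 31 + 28 + 31 + 30 + 31 + 30 + 31 + 31 = 243.
Plus 19 days into September → day 262.

262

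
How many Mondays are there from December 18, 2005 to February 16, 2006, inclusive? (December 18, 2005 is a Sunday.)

December 18, 2005 is a Sunday; the first Monday on or after it is December 19, 2005 (1 day later).
From December 19, 2005 to February 16, 2006: 12 + 31 + 16 = 59 days (rest of December, January, February).
59 ÷ 7 = 8 full weeks with remainder 3, so 8 more Mondays after the first → 9.

9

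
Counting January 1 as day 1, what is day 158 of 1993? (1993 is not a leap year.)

June 7, 1993

January has 31 days (158 − 31 = 127 remain).
February has 28 days (127 − 28 = 99 remain).
March has 31 days (99 − 31 = 68 remain).
April has 30 days (68 − 30 = 38 remain).
May has 31 days (38 − 31 = 7 remain).
7 into June → June 7.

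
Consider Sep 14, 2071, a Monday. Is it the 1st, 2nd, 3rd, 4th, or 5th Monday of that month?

2nd

Day 14 falls in week ⌈14/7⌉ of the month.
Days 1–7 hold the 1st Monday, 8–14 the 2nd, 15–21 the 3rd, 22–28 the 4th, 29–31 the 5th.
14 is in the range for the 2nd.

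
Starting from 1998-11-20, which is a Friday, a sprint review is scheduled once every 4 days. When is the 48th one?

1999-05-27

The 48th occurrence is 47 intervals after the first: 47 × 4 = 188 days after 1998-11-20.
November has 30 days — 10 days to the end of November leaves 178.
December has 31 days (147 left).
January has 31 days (116 left).
February has 28 days (88 left).
March has 31 days (57 left).
April has 30 days (27 left).
27 days into May → 1999-05-27.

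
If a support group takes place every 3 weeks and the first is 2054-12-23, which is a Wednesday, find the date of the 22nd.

The 22nd occurrence is 21 intervals after the first: 21 × 21 = 441 days after 2054-12-23.
December has 31 days — 8 days to the end of December leaves 433.
2055 has 365 days (68 left).
January has 31 days (37 left).
February has 29 days (8 left).
8 days into March → 2056-03-08.

2056-03-08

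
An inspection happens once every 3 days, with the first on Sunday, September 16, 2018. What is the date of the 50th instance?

February 10, 2019

The 50th occurrence is 49 intervals after the first: 49 × 3 = 147 days after September 16, 2018.
September has 30 days — 14 days to the end of September leaves 133.
October has 31 days (102 left).
November has 30 days (72 left).
December has 31 days (41 left).
January has 31 days (10 left).
10 days into February → February 10, 2019.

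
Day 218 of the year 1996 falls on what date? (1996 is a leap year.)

August 5, 1996

January has 31 days (218 − 31 = 187 remain).
February has 29 days (187 − 29 = 158 remain).
March has 31 days (158 − 31 = 127 remain).
April has 30 days (127 − 30 = 97 remain).
May has 31 days (97 − 31 = 66 remain).
June has 30 days (66 − 30 = 36 remain).
July has 31 days (36 − 31 = 5 remain).
5 into August → August 5.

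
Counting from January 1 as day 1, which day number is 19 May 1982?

Days in months before May: 31 + 28 + 31 + 30 = 120.
Plus 19 days into May → day 139.

139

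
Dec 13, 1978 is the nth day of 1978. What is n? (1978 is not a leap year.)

Days in months before Dec: 31 + 28 + 31 + 30 + 31 + 30 + 31 + 31 + 30 + 31 + 30 = 334.
Plus 13 days into Dec → day 347.

347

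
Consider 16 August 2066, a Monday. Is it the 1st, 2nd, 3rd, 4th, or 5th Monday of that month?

3rd

Day 16 falls in week ⌈16/7⌉ of the month.
Days 1–7 hold the 1st Monday, 8–14 the 2nd, 15–21 the 3rd, 22–28 the 4th, 29–31 the 5th.
16 is in the range for the 3rd.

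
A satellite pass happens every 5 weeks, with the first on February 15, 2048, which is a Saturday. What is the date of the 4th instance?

The 4th occurrence is 3 intervals after the first: 3 × 35 = 105 days after February 15, 2048.
February has 29 days — 14 days to the end of February leaves 91.
March has 31 days (60 left).
April has 30 days (30 left).
30 days into May → May 30, 2048.

May 30, 2048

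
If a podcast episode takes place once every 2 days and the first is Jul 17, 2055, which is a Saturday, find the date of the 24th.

Sep 1, 2055

The 24th occurrence is 23 intervals after the first: 23 × 2 = 46 days after Jul 17, 2055.
Jul has 31 days — 14 days to the end of Jul leaves 32.
Aug has 31 days (1 left).
1 day into Sep → Sep 1, 2055.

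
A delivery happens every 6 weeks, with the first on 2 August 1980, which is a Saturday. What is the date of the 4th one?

6 December 1980

The 4th occurrence is 3 intervals after the first: 3 × 42 = 126 days after 2 August 1980.
August has 31 days — 29 days to the end of August leaves 97.
September has 30 days (67 left).
October has 31 days (36 left).
November has 30 days (6 left).
6 days into December → 6 December 1980.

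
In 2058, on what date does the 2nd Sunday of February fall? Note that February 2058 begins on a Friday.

10 February 2058

February 2058 begins on a Friday, so the first Sunday is February 3 (2 days later).
The 2nd Sunday is 1 weeks later: 3 + 7 = 10.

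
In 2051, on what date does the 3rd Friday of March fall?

The first Friday of March 2051 is March 3.
The 3rd Friday is 2 weeks later: 3 + 14 = 17.

March 17, 2051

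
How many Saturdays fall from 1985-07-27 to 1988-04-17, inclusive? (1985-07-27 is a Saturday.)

1985-07-27 is a Saturday; the first Saturday on or after it is 1985-07-27.
From 1985-07-27 to 1988-04-17: 157 + 365 + 365 + 108 = 995 days (rest of 1985, 1986, 1987, to 1988-04-17 in 1988).
995 ÷ 7 = 142 full weeks with remainder 1, so 142 more Saturdays after the first → 143.

143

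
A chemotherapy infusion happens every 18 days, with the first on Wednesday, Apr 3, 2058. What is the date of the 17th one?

Jan 16, 2059

The 17th occurrence is 16 intervals after the first: 16 × 18 = 288 days after Apr 3, 2058.
Apr has 30 days — 27 days to the end of Apr leaves 261.
May has 31 days (230 left).
Jun has 30 days (200 left).
Jul has 31 days (169 left).
Aug has 31 days (138 left).
Sep has 30 days (108 left).
Oct has 31 days (77 left).
Nov has 30 days (47 left).
Dec has 31 days (16 left).
16 days into Jan → Jan 16, 2059.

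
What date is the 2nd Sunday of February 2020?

February 9, 2020

The first Sunday of February 2020 is February 2.
The 2nd Sunday is 1 weeks later: 2 + 7 = 9.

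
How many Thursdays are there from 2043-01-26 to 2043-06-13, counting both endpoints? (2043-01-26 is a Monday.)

20

2043-01-26 is a Monday; the first Thursday on or after it is 2043-01-29 (3 days later).
From 2043-01-29 to 2043-06-13: 2 + 28 + 31 + 30 + 31 + 13 = 135 days (rest of January, February, March, April, May, June).
135 ÷ 7 = 19 full weeks with remainder 2, so 19 more Thursdays after the first → 20.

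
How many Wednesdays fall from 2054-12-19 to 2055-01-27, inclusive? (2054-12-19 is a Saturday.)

2054-12-19 is a Saturday; the first Wednesday on or after it is 2054-12-23 (4 days later).
From 2054-12-23 to 2055-01-27: 8 + 27 = 35 days (rest of December, January).
35 ÷ 7 = 5 full weeks with remainder 0, so 5 more Wednesdays after the first → 6.

6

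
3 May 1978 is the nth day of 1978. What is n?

123

Days in months before May: 31 + 28 + 31 + 30 = 120.
Plus 3 days into May → day 123.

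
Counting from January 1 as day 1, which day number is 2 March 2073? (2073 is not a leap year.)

Days in months before March: 31 + 28 = 59.
Plus 2 days into March → day 61.

61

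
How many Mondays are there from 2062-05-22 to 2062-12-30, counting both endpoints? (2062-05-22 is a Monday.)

2062-05-22 is a Monday; the first Monday on or after it is 2062-05-22.
From 2062-05-22 to 2062-12-30: 9 + 30 + 31 + 31 + 30 + 31 + 30 + 30 = 222 days (rest of May, June, July, August, September, October, November, December).
222 ÷ 7 = 31 full weeks with remainder 5, so 31 more Mondays after the first → 32.

32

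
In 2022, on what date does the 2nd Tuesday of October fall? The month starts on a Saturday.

October 11, 2022

October 2022 begins on a Saturday, so the first Tuesday is October 4 (3 days later).
The 2nd Tuesday is 1 weeks later: 4 + 7 = 11.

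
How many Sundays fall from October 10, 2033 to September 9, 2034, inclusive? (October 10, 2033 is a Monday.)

October 10, 2033 is a Monday; the first Sunday on or after it is October 16, 2033 (6 days later).
From October 16, 2033 to September 9, 2034: 76 + 252 = 328 days (rest of 2033, to September 9, 2034 in 2034).
328 ÷ 7 = 46 full weeks with remainder 6, so 46 more Sundays after the first → 47.

47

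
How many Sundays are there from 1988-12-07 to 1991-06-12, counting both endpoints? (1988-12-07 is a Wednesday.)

131

1988-12-07 is a Wednesday; the first Sunday on or after it is 1988-12-11 (4 days later).
From 1988-12-11 to 1991-06-12: 20 + 365 + 365 + 163 = 913 days (rest of 1988, 1989, 1990, to 1991-06-12 in 1991).
913 ÷ 7 = 130 full weeks with remainder 3, so 130 more Sundays after the first → 131.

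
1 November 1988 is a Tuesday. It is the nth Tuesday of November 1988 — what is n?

1st

Day 1 falls in week ⌈1/7⌉ of the month.
Days 1–7 hold the 1st Tuesday, 8–14 the 2nd, 15–21 the 3rd, 22–28 the 4th, 29–31 the 5th.
1 is in the range for the 1st.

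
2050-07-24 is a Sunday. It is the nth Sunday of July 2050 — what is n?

Day 24 falls in week ⌈24/7⌉ of the month.
Days 1–7 hold the 1st Sunday, 8–14 the 2nd, 15–21 the 3rd, 22–28 the 4th, 29–31 the 5th.
24 is in the range for the 4th.

4th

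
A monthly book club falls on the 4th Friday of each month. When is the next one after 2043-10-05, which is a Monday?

October 2043 starts on a Thursday; its first Friday is the 2nd, so the 4th Friday is the 23rd — 2043-10-23.
2043-10-23 is after 2043-10-05, so that is the next one.

2043-10-23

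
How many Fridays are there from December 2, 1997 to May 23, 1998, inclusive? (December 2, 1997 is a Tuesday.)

December 2, 1997 is a Tuesday; the first Friday on or after it is December 5, 1997 (3 days later).
From December 5, 1997 to May 23, 1998: 26 + 31 + 28 + 31 + 30 + 23 = 169 days (rest of December, January, February, March, April, May).
169 ÷ 7 = 24 full weeks with remainder 1, so 24 more Fridays after the first → 25.

25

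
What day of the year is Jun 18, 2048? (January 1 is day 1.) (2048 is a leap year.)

170

Days in months before Jun: 31 + 29 + 31 + 30 + 31 = 152.
Plus 18 days into Jun → day 170.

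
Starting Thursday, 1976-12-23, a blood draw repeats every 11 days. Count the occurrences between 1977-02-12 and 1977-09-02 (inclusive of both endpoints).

19

Occurrences land 11·i days after 1976-12-23 for i = 0, 1, 2, …
1977-02-12 is 51 days after the start; 51 ÷ 11 = 4 remainder 7; since the remainder is 7, round up to i = 5. First occurrence in the window: #6 on 1977-02-16 (5×11 = 55 days in).
1977-09-02 is 253 days after the start; 253 ÷ 11 = 23 remainder 0. Last occurrence in the window: #24 on 1977-09-02.
Occurrences #6 through #24: 19 in total.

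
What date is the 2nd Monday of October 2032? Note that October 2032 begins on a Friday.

October 2032 begins on a Friday, so the first Monday is October 4 (3 days later).
The 2nd Monday is 1 weeks later: 4 + 7 = 11.

11 October 2032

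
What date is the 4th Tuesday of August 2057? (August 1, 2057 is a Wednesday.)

August 2057 begins on a Wednesday, so the first Tuesday is August 7 (6 days later).
The 4th Tuesday is 3 weeks later: 7 + 21 = 28.

August 28, 2057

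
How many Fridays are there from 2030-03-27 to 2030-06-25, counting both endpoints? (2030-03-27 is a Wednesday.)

2030-03-27 is a Wednesday; the first Friday on or after it is 2030-03-29 (2 days later).
From 2030-03-29 to 2030-06-25: 2 + 30 + 31 + 25 = 88 days (rest of March, April, May, June).
88 ÷ 7 = 12 full weeks with remainder 4, so 12 more Fridays after the first → 13.

13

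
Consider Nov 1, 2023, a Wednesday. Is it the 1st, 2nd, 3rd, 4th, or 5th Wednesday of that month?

1st

Day 1 falls in week ⌈1/7⌉ of the month.
Days 1–7 hold the 1st Wednesday, 8–14 the 2nd, 15–21 the 3rd, 22–28 the 4th, 29–31 the 5th.
1 is in the range for the 1st.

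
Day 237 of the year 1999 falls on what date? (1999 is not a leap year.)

25 August 1999

January has 31 days (237 − 31 = 206 remain).
February has 28 days (206 − 28 = 178 remain).
March has 31 days (178 − 31 = 147 remain).
April has 30 days (147 − 30 = 117 remain).
May has 31 days (117 − 31 = 86 remain).
June has 30 days (86 − 30 = 56 remain).
July has 31 days (56 − 31 = 25 remain).
25 into August → August 25.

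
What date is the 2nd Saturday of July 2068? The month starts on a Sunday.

2068-07-14

July 2068 begins on a Sunday, so the first Saturday is July 7 (6 days later).
The 2nd Saturday is 1 weeks later: 7 + 7 = 14.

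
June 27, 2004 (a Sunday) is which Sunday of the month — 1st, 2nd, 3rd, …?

Day 27 falls in week ⌈27/7⌉ of the month.
Days 1–7 hold the 1st Sunday, 8–14 the 2nd, 15–21 the 3rd, 22–28 the 4th, 29–31 the 5th.
27 is in the range for the 4th.

4th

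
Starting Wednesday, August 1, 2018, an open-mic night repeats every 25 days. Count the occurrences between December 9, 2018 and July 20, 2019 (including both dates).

9

Occurrences land 25·i days after August 1, 2018 for i = 0, 1, 2, …
December 9, 2018 is 130 days after the start; 130 ÷ 25 = 5 remainder 5; since the remainder is 5, round up to i = 6. First occurrence in the window: #7 on December 29, 2018 (6×25 = 150 days in).
July 20, 2019 is 353 days after the start; 353 ÷ 25 = 14 remainder 3. Last occurrence in the window: #15 on July 17, 2019.
Occurrences #7 through #15: 9 in total.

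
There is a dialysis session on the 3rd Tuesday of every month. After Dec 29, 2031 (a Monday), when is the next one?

Dec 2031 starts on a Monday; its first Tuesday is the 2nd, so the 3rd Tuesday is the 16th — Dec 16, 2031.
That is not after Dec 29, 2031, so look at Jan 2032.
Jan 2032 starts on a Thursday; its first Tuesday is the 6th, so the 3rd Tuesday is the 20th — Jan 20, 2032.

Jan 20, 2032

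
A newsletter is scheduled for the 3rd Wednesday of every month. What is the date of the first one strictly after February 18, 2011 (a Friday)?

February 2011 starts on a Tuesday; its first Wednesday is the 2nd, so the 3rd Wednesday is the 16th — February 16, 2011.
That is not after February 18, 2011, so look at March 2011.
March 2011 starts on a Tuesday; its first Wednesday is the 2nd, so the 3rd Wednesday is the 16th — March 16, 2011.

March 16, 2011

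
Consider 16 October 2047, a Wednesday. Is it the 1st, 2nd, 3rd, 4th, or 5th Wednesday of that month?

Day 16 falls in week ⌈16/7⌉ of the month.
Days 1–7 hold the 1st Wednesday, 8–14 the 2nd, 15–21 the 3rd, 22–28 the 4th, 29–31 the 5th.
16 is in the range for the 3rd.

3rd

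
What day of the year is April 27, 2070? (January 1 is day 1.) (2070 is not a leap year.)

Days in months before April: 31 + 28 + 31 = 90.
Plus 27 days into April → day 117.

117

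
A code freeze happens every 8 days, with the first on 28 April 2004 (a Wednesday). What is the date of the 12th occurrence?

The 12th occurrence is 11 intervals after the first: 11 × 8 = 88 days after 28 April 2004.
April has 30 days — 2 days to the end of April leaves 86.
May has 31 days (55 left).
June has 30 days (25 left).
25 days into July → 25 July 2004.

25 July 2004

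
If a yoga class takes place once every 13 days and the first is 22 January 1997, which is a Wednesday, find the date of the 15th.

23 July 1997

The 15th occurrence is 14 intervals after the first: 14 × 13 = 182 days after 22 January 1997.
January has 31 days — 9 days to the end of January leaves 173.
February has 28 days (145 left).
March has 31 days (114 left).
April has 30 days (84 left).
May has 31 days (53 left).
June has 30 days (23 left).
23 days into July → 23 July 1997.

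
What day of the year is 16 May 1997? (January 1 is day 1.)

136

Days in months before May: 31 + 28 + 31 + 30 = 120.
Plus 16 days into May → day 136.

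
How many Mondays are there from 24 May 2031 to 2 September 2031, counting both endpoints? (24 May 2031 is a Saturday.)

15

24 May 2031 is a Saturday; the first Monday on or after it is 26 May 2031 (2 days later).
From 26 May 2031 to 2 September 2031: 5 + 30 + 31 + 31 + 2 = 99 days (rest of May, June, July, August, September).
99 ÷ 7 = 14 full weeks with remainder 1, so 14 more Mondays after the first → 15.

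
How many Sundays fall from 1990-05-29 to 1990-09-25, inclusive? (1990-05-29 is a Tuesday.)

17

1990-05-29 is a Tuesday; the first Sunday on or after it is 1990-06-03 (5 days later).
From 1990-06-03 to 1990-09-25: 27 + 31 + 31 + 25 = 114 days (rest of June, July, August, September).
114 ÷ 7 = 16 full weeks with remainder 2, so 16 more Sundays after the first → 17.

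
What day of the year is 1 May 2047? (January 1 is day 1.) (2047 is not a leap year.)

121

Days in months before May: 31 + 28 + 31 + 30 = 120.
Plus 1 day into May → day 121.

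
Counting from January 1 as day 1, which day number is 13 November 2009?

Days in months before November: 31 + 28 + 31 + 30 + 31 + 30 + 31 + 31 + 30 + 31 = 304.
Plus 13 days into November → day 317.

317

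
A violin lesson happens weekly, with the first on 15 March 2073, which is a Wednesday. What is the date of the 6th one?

19 April 2073

The 6th occurrence is 5 intervals after the first: 5 × 7 = 35 days after 15 March 2073.
March has 31 days — 16 days to the end of March leaves 19.
19 days into April → 19 April 2073.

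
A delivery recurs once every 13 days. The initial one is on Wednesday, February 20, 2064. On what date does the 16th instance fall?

The 16th occurrence is 15 intervals after the first: 15 × 13 = 195 days after February 20, 2064.
February has 29 days — 9 days to the end of February leaves 186.
March has 31 days (155 left).
April has 30 days (125 left).
May has 31 days (94 left).
June has 30 days (64 left).
July has 31 days (33 left).
August has 31 days (2 left).
2 days into September → September 2, 2064.

September 2, 2064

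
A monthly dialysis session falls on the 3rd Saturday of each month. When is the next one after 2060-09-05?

September 2060 starts on a Wednesday; its first Saturday is the 4th, so the 3rd Saturday is the 18th — 2060-09-18.
2060-09-18 is after 2060-09-05, so that is the next one.

2060-09-18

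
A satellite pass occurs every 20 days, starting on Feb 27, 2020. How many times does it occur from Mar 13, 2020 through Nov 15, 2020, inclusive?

Occurrences land 20·i days after Feb 27, 2020 for i = 0, 1, 2, …
Mar 13, 2020 is 15 days after the start; 15 ÷ 20 = 0 remainder 15; since the remainder is 15, round up to i = 1. First occurrence in the window: #2 on Mar 18, 2020 (1×20 = 20 days in).
Nov 15, 2020 is 262 days after the start; 262 ÷ 20 = 13 remainder 2. Last occurrence in the window: #14 on Nov 13, 2020.
Occurrences #2 through #14: 13 in total.

13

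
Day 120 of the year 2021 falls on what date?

April 30, 2021

January has 31 days (120 − 31 = 89 remain).
February has 28 days (89 − 28 = 61 remain).
March has 31 days (61 − 31 = 30 remain).
30 into April → April 30.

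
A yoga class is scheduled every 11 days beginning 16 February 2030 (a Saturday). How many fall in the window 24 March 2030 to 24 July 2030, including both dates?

Occurrences land 11·i days after 16 February 2030 for i = 0, 1, 2, …
24 March 2030 is 36 days after the start; 36 ÷ 11 = 3 remainder 3; since the remainder is 3, round up to i = 4. First occurrence in the window: #5 on 1 April 2030 (4×11 = 44 days in).
24 July 2030 is 158 days after the start; 158 ÷ 11 = 14 remainder 4. Last occurrence in the window: #15 on 20 July 2030.
Occurrences #5 through #15: 11 in total.

11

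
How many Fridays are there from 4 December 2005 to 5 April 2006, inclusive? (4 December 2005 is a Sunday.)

17

4 December 2005 is a Sunday; the first Friday on or after it is 9 December 2005 (5 days later).
From 9 December 2005 to 5 April 2006: 22 + 31 + 28 + 31 + 5 = 117 days (rest of December, January, February, March, April).
117 ÷ 7 = 16 full weeks with remainder 5, so 16 more Fridays after the first → 17.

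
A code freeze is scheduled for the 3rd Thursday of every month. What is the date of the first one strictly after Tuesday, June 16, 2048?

June 18, 2048

June 2048 starts on a Monday; its first Thursday is the 4th, so the 3rd Thursday is the 18th — June 18, 2048.
June 18, 2048 is after June 16, 2048, so that is the next one.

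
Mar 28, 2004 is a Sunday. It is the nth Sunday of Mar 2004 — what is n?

Day 28 falls in week ⌈28/7⌉ of the month.
Days 1–7 hold the 1st Sunday, 8–14 the 2nd, 15–21 the 3rd, 22–28 the 4th, 29–31 the 5th.
28 is in the range for the 4th.

4th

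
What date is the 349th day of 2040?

14 December 2040

January has 31 days (349 − 31 = 318 remain).
February has 29 days (318 − 29 = 289 remain).
March has 31 days (289 − 31 = 258 remain).
April has 30 days (258 − 30 = 228 remain).
May has 31 days (228 − 31 = 197 remain).
June has 30 days (197 − 30 = 167 remain).
July has 31 days (167 − 31 = 136 remain).
August has 31 days (136 − 31 = 105 remain).
September has 30 days (105 − 30 = 75 remain).
October has 31 days (75 − 31 = 44 remain).
November has 30 days (44 − 30 = 14 remain).
14 into December → December 14.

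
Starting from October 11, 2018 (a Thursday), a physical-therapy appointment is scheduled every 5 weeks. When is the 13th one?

December 5, 2019

The 13th occurrence is 12 intervals after the first: 12 × 35 = 420 days after October 11, 2018.
October has 31 days — 20 days to the end of October leaves 400.
November has 30 days (370 left).
December has 31 days (339 left).
January has 31 days (308 left).
February has 28 days (280 left).
March has 31 days (249 left).
April has 30 days (219 left).
May has 31 days (188 left).
June has 30 days (158 left).
July has 31 days (127 left).
August has 31 days (96 left).
September has 30 days (66 left).
October has 31 days (35 left).
November has 30 days (5 left).
5 days into December → December 5, 2019.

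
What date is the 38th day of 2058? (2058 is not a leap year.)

February 7, 2058

January has 31 days (38 − 31 = 7 remain).
7 into February → February 7.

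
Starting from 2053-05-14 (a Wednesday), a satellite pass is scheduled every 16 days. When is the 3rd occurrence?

The 3rd occurrence is 2 intervals after the first: 2 × 16 = 32 days after 2053-05-14.
May has 31 days — 17 days to the end of May leaves 15.
15 days into June → 2053-06-15.

2053-06-15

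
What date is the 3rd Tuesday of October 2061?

The first Tuesday of October 2061 is October 4.
The 3rd Tuesday is 2 weeks later: 4 + 14 = 18.

October 18, 2061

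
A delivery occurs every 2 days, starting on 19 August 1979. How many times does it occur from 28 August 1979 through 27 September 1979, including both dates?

Occurrences land 2·i days after 19 August 1979 for i = 0, 1, 2, …
28 August 1979 is 9 days after the start; 9 ÷ 2 = 4 remainder 1; since the remainder is 1, round up to i = 5. First occurrence in the window: #6 on 29 August 1979 (5×2 = 10 days in).
27 September 1979 is 39 days after the start; 39 ÷ 2 = 19 remainder 1. Last occurrence in the window: #20 on 26 September 1979.
Occurrences #6 through #20: 15 in total.

15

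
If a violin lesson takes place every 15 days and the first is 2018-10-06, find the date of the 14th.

2019-04-19

The 14th occurrence is 13 intervals after the first: 13 × 15 = 195 days after 2018-10-06.
October has 31 days — 25 days to the end of October leaves 170.
November has 30 days (140 left).
December has 31 days (109 left).
January has 31 days (78 left).
February has 28 days (50 left).
March has 31 days (19 left).
19 days into April → 2019-04-19.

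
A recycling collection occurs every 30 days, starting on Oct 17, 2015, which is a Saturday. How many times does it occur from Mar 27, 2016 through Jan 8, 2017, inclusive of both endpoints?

9

Occurrences land 30·i days after Oct 17, 2015 for i = 0, 1, 2, …
Mar 27, 2016 is 162 days after the start; 162 ÷ 30 = 5 remainder 12; since the remainder is 12, round up to i = 6. First occurrence in the window: #7 on Apr 14, 2016 (6×30 = 180 days in).
Jan 8, 2017 is 449 days after the start; 449 ÷ 30 = 14 remainder 29. Last occurrence in the window: #15 on Dec 10, 2016.
Occurrences #7 through #15: 9 in total.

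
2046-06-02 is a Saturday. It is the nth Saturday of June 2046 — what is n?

1st

Day 2 falls in week ⌈2/7⌉ of the month.
Days 1–7 hold the 1st Saturday, 8–14 the 2nd, 15–21 the 3rd, 22–28 the 4th, 29–31 the 5th.
2 is in the range for the 1st.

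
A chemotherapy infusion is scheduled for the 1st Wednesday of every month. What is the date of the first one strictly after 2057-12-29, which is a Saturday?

December 2057 starts on a Saturday, so its 1st Wednesday is 2057-12-05 (4 days in).
That is not after 2057-12-29, so look at January 2058.
January 2058 starts on a Tuesday, so its 1st Wednesday is 2058-01-02 (1 day in).

2058-01-02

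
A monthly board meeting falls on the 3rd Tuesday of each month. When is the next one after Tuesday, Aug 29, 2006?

Sep 19, 2006

Aug 2006 starts on a Tuesday; its first Tuesday is the 1st, so the 3rd Tuesday is the 15th — Aug 15, 2006.
That is not after Aug 29, 2006, so look at Sep 2006.
Sep 2006 starts on a Friday; its first Tuesday is the 5th, so the 3rd Tuesday is the 19th — Sep 19, 2006.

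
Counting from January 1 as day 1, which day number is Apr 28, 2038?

118

Days in months before Apr: 31 + 28 + 31 = 90.
Plus 28 days into Apr → day 118.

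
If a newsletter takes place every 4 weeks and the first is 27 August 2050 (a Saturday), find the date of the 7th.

The 7th occurrence is 6 intervals after the first: 6 × 28 = 168 days after 27 August 2050.
August has 31 days — 4 days to the end of August leaves 164.
September has 30 days (134 left).
October has 31 days (103 left).
November has 30 days (73 left).
December has 31 days (42 left).
January has 31 days (11 left).
11 days into February → 11 February 2051.

11 February 2051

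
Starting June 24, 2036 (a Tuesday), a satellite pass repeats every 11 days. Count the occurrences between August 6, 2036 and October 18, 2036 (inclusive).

7

Occurrences land 11·i days after June 24, 2036 for i = 0, 1, 2, …
August 6, 2036 is 43 days after the start; 43 ÷ 11 = 3 remainder 10; since the remainder is 10, round up to i = 4. First occurrence in the window: #5 on August 7, 2036 (4×11 = 44 days in).
October 18, 2036 is 116 days after the start; 116 ÷ 11 = 10 remainder 6. Last occurrence in the window: #11 on October 12, 2036.
Occurrences #5 through #11: 7 in total.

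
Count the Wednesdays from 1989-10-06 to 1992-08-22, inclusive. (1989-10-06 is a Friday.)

150

1989-10-06 is a Friday; the first Wednesday on or after it is 1989-10-11 (5 days later).
From 1989-10-11 to 1992-08-22: 81 + 365 + 365 + 235 = 1046 days (rest of 1989, 1990, 1991, to 1992-08-22 in 1992).
1046 ÷ 7 = 149 full weeks with remainder 3, so 149 more Wednesdays after the first → 150.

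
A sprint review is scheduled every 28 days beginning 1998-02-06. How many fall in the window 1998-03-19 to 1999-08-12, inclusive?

Occurrences land 28·i days after 1998-02-06 for i = 0, 1, 2, …
1998-03-19 is 41 days after the start; 41 ÷ 28 = 1 remainder 13; since the remainder is 13, round up to i = 2. First occurrence in the window: #3 on 1998-04-03 (2×28 = 56 days in).
1999-08-12 is 552 days after the start; 552 ÷ 28 = 19 remainder 20. Last occurrence in the window: #20 on 1999-07-23.
Occurrences #3 through #20: 18 in total.

18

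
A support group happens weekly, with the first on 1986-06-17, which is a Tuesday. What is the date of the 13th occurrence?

1986-09-09

The 13th occurrence is 12 intervals after the first: 12 × 7 = 84 days after 1986-06-17.
June has 30 days — 13 days to the end of June leaves 71.
July has 31 days (40 left).
August has 31 days (9 left).
9 days into September → 1986-09-09.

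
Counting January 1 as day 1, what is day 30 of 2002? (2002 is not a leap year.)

30 into January → January 30.

30 January 2002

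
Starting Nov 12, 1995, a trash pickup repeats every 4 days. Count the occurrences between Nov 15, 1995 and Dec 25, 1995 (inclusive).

10

Occurrences land 4·i days after Nov 12, 1995 for i = 0, 1, 2, …
Nov 15, 1995 is 3 days after the start; 3 ÷ 4 = 0 remainder 3; since the remainder is 3, round up to i = 1. First occurrence in the window: #2 on Nov 16, 1995 (1×4 = 4 days in).
Dec 25, 1995 is 43 days after the start; 43 ÷ 4 = 10 remainder 3. Last occurrence in the window: #11 on Dec 22, 1995.
Occurrences #2 through #11: 10 in total.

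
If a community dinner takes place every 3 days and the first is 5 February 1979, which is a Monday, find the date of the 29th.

The 29th occurrence is 28 intervals after the first: 28 × 3 = 84 days after 5 February 1979.
February has 28 days — 23 days to the end of February leaves 61.
March has 31 days (30 left).
30 days into April → 30 April 1979.

30 April 1979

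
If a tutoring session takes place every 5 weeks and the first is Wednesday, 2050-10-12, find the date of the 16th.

The 16th occurrence is 15 intervals after the first: 15 × 35 = 525 days after 2050-10-12.
October has 31 days — 19 days to the end of October leaves 506.
From end of October to end of 2050 is 61 days (445 left).
2051 has 365 days (80 left).
January has 31 days (49 left).
February has 29 days (20 left).
20 days into March → 2052-03-20.

2052-03-20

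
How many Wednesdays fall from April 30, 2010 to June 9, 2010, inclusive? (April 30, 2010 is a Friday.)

April 30, 2010 is a Friday; the first Wednesday on or after it is May 5, 2010 (5 days later).
From May 5, 2010 to June 9, 2010: 26 + 9 = 35 days (rest of May, June).
35 ÷ 7 = 5 full weeks with remainder 0, so 5 more Wednesdays after the first → 6.

6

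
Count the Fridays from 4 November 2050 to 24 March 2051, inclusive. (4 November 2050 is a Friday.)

21

4 November 2050 is a Friday; the first Friday on or after it is 4 November 2050.
From 4 November 2050 to 24 March 2051: 26 + 31 + 31 + 28 + 24 = 140 days (rest of November, December, January, February, March).
140 ÷ 7 = 20 full weeks with remainder 0, so 20 more Fridays after the first → 21.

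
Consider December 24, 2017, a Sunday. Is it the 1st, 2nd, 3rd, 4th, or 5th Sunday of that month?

Day 24 falls in week ⌈24/7⌉ of the month.
Days 1–7 hold the 1st Sunday, 8–14 the 2nd, 15–21 the 3rd, 22–28 the 4th, 29–31 the 5th.
24 is in the range for the 4th.

4th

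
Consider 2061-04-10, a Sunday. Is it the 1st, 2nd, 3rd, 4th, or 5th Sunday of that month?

2nd

Day 10 falls in week ⌈10/7⌉ of the month.
Days 1–7 hold the 1st Sunday, 8–14 the 2nd, 15–21 the 3rd, 22–28 the 4th, 29–31 the 5th.
10 is in the range for the 2nd.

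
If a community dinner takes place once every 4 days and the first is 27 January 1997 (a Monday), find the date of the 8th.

The 8th occurrence is 7 intervals after the first: 7 × 4 = 28 days after 27 January 1997.
January has 31 days — 4 days to the end of January leaves 24.
24 days into February → 24 February 1997.

24 February 1997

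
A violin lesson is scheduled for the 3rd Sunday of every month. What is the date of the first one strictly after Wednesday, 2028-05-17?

2028-05-21

May 2028 starts on a Monday; its first Sunday is the 7th, so the 3rd Sunday is the 21st — 2028-05-21.
2028-05-21 is after 2028-05-17, so that is the next one.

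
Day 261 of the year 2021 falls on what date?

September 18, 2021

January has 31 days (261 − 31 = 230 remain).
February has 28 days (230 − 28 = 202 remain).
March has 31 days (202 − 31 = 171 remain).
April has 30 days (171 − 30 = 141 remain).
May has 31 days (141 − 31 = 110 remain).
June has 30 days (110 − 30 = 80 remain).
July has 31 days (80 − 31 = 49 remain).
August has 31 days (49 − 31 = 18 remain).
18 into September → September 18.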